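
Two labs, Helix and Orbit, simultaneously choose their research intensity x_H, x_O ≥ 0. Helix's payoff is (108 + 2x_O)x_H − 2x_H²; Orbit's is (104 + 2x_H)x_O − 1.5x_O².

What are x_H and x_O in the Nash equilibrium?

Expanding Helix's payoff: 108x_H + 2x_Ox_H − 2x_H².
∂π/∂x_H = 108 + 2x_O − 4x_H = 0, so x_H = 27 + 0.5x_O.
Likewise for Orbit: x_O = 104/3 + (2/3)x_H.
Plugging x_O into Helix's best response: x_H = 27 + 0.5(104/3 + (2/3)x_H) ⇒ (2/3)x_H = 133/3, so x_H = 66.5.
Then x_O = 104/3 + (2/3)·66.5 = 79.

66.5, 79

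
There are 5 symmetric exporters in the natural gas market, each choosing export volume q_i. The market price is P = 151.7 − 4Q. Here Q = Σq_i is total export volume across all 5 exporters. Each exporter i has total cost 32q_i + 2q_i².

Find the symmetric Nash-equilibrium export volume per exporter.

A representative exporter's profit is π_i = q_i(151.7 − 4Q) − 32q_i − 2q_i², with Q = q_i + Σ_{j≠i} q_j.
First-order condition: 119.7 − 12q_i − 4Σ_{j≠i} q_j = 0.
With identical exporters, set every q_j = q: then 119.7 − 12q − 16q = 0, i.e. q = 119.7/28 = 4.275.

4.275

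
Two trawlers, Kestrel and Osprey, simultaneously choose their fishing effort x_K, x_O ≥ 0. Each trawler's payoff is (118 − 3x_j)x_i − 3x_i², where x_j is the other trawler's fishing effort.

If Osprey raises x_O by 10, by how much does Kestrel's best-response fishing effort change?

Kestrel's payoff is (118 − 3x_O)x_K − 3x_K².
∂π/∂x_K = 118 − 3x_O − 6x_K = 0, so x_K = 59/3 − 0.5x_O.
The reaction-function slope is −0.5, so a 10-unit rise in x_O moves x_K by −0.5 × 10 = −5. Kestrel's best response falls — the actions are strategic substitutes.

-5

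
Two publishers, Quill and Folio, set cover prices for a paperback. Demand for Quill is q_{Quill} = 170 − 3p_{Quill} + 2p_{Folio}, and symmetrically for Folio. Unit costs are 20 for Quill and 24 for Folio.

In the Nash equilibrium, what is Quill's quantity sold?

114.75

Quill's profit: π = (p_{Quill} − 20)(170 − 3p_{Quill} + 2p_{Folio}).
∂π/∂p_{Quill} = 230 − 6p_{Quill} + 2p_{Folio} = 0 ⇒ p_{Quill} = 115/3 + (1/3)p_{Folio}.
Similarly p_{Folio} = 121/3 + (1/3)p_{Quill}.
Solving the two reaction functions simultaneously: (1 − (1/3)(1/3))p_{Quill} = 115/3 + (1/3)·(121/3), so (8/9)p_{Quill} = 466/9 and p_{Quill} = 58.25.
Then p_{Folio} = 121/3 + (1/3)·58.25 = 59.75.
q_{Quill} = 170 − 3·58.25 + 2·59.75 = 114.75.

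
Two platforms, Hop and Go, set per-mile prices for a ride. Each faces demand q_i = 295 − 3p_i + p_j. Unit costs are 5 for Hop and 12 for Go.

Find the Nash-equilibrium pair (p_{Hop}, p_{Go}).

62.6, 65.6

Hop's profit: π = (p_{Hop} − 5)(295 − 3p_{Hop} + p_{Go}).
∂π/∂p_{Hop} = 310 − 6p_{Hop} + p_{Go} = 0 ⇒ p_{Hop} = 155/3 + (1/6)p_{Go}.
Similarly p_{Go} = 331/6 + (1/6)p_{Hop}.
Solving the two reaction functions simultaneously: (1 − (1/6)(1/6))p_{Hop} = 155/3 + (1/6)·(331/6), so (35/36)p_{Hop} = 2191/36 and p_{Hop} = 62.6.
Then p_{Go} = 331/6 + (1/6)·62.6 = 65.6.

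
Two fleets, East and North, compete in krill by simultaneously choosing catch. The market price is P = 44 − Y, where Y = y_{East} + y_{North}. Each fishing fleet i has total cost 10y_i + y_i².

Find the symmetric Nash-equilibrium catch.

Fishing fleet East's profit: π = y_{East}(44 − (y_{East} + y_{North})) − 10y_{East} − y_{East}².
∂π/∂y_{East} = 34 − 4y_{East} − y_{North} = 0, so y_{East} = 8.5 − 0.25y_{North}.
By symmetry y_{North} = y_{East}; substituting into the reaction function, 1.25y_{East} = 8.5 and y_{East} = 6.8.

6.8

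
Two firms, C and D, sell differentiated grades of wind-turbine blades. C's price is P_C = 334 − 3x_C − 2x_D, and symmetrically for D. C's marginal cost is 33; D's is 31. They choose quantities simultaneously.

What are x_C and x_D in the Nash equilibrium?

Firm C's profit: π = x_C(334 − 3x_C − 2x_D) − 33x_C.
∂π/∂x_C = 301 − 6x_C − 2x_D = 0 ⇒ x_C = 301/6 − (1/3)x_D.
Similarly x_D = 50.5 − (1/3)x_C.
Solving the two reaction functions simultaneously: (1 − (−1/3)(−1/3))x_C = 301/6 − (1/3)·50.5, so (8/9)x_C = 100/3 and x_C = 37.5.
Then x_D = 50.5 − (1/3)·37.5 = 38.

37.5, 38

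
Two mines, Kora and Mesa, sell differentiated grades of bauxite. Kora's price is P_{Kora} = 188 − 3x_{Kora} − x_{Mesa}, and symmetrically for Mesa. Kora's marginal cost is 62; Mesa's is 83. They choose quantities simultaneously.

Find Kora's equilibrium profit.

1037.88

Mine Kora's profit: π = x_{Kora}(188 − 3x_{Kora} − x_{Mesa}) − 62x_{Kora}.
∂π/∂x_{Kora} = 126 − 6x_{Kora} − x_{Mesa} = 0 ⇒ x_{Kora} = 21 − (1/6)x_{Mesa}.
Similarly x_{Mesa} = 17.5 − (1/6)x_{Kora}.
Substituting the second reaction function into the first: x_{Kora} = 21 − (1/6)(17.5 − (1/6)x_{Kora}), which gives (35/36)x_{Kora} = 217/12 ⇒ x_{Kora} = 18.6.
Then x_{Mesa} = 17.5 − (1/6)·18.6 = 14.4.
P_{Kora} = 188 − 3·18.6 − 14.4 = 117.8.
Profit = (117.8 − 62)·18.6 = 1037.88.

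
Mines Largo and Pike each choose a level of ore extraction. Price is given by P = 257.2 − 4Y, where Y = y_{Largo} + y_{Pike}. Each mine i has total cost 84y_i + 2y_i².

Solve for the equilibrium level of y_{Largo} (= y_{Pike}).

10.825

Mine Largo's profit: π = y_{Largo}(257.2 − 4(y_{Largo} + y_{Pike})) − 84y_{Largo} − 2y_{Largo}².
∂π/∂y_{Largo} = 173.2 − 12y_{Largo} − 4y_{Pike} = 0, so y_{Largo} = 433/30 − (1/3)y_{Pike}.
By symmetry y_{Pike} = y_{Largo}; substituting into the reaction function, (4/3)y_{Largo} = 433/30 and y_{Largo} = 10.825.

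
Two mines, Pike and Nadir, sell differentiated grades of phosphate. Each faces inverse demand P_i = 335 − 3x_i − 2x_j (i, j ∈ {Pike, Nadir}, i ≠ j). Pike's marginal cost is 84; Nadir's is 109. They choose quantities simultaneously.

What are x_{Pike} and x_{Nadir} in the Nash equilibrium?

32.9375, 26.6875

Mine Pike's profit: π = x_{Pike}(335 − 3x_{Pike} − 2x_{Nadir}) − 84x_{Pike}.
∂π/∂x_{Pike} = 251 − 6x_{Pike} − 2x_{Nadir} = 0 ⇒ x_{Pike} = 251/6 − (1/3)x_{Nadir}.
Similarly x_{Nadir} = 113/3 − (1/3)x_{Pike}.
Solving the two reaction functions simultaneously: (1 − (−1/3)(−1/3))x_{Pike} = 251/6 − (1/3)·(113/3), so (8/9)x_{Pike} = 527/18 and x_{Pike} = 32.9375.
Then x_{Nadir} = 113/3 − (1/3)·32.9375 = 26.6875.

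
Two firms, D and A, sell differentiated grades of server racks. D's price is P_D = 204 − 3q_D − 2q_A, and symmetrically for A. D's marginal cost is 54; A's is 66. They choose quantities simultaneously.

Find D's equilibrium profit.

1140.75

Firm D's profit: π = q_D(204 − 3q_D − 2q_A) − 54q_D.
∂π/∂q_D = 150 − 6q_D − 2q_A = 0 ⇒ q_D = 25 − (1/3)q_A.
Similarly q_A = 23 − (1/3)q_D.
Substituting the second reaction function into the first: q_D = 25 − (1/3)(23 − (1/3)q_D), which gives (8/9)q_D = 52/3 ⇒ q_D = 19.5.
Then q_A = 23 − (1/3)·19.5 = 16.5.
P_D = 204 − 3·19.5 − 2·16.5 = 112.5.
Profit = (112.5 − 54)·19.5 = 1140.75.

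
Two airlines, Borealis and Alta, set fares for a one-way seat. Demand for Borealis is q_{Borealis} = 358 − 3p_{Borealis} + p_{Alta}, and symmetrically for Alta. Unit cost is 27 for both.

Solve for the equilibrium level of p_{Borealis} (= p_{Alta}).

87.8

Borealis's profit: π = (p_{Borealis} − 27)(358 − 3p_{Borealis} + p_{Alta}).
∂π/∂p_{Borealis} = 439 − 6p_{Borealis} + p_{Alta} = 0 ⇒ p_{Borealis} = 439/6 + (1/6)p_{Alta}.
Setting p_{Borealis} = p_{Alta} in the reaction function: p_{Borealis} = 439/6 + (1/6)p_{Borealis}, so p_{Borealis} = (439/6) / (5/6) = 87.8.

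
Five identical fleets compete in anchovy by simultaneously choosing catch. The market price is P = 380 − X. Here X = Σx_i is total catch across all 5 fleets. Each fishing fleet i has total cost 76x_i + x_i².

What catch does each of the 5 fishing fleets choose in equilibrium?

38

A representative fishing fleet's profit is π_i = x_i(380 − X) − 76x_i − x_i², with X = x_i + Σ_{j≠i} x_j.
First-order condition: 304 − 4x_i − Σ_{j≠i} x_j = 0.
With identical fishing fleets, set every x_j = x: then 304 − 4x − 4x = 0, i.e. x = 304/8 = 38.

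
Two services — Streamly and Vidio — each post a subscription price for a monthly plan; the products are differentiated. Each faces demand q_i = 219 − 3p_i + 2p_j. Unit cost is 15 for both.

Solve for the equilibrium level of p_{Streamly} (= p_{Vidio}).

66

Streamly's profit: π = (p_{Streamly} − 15)(219 − 3p_{Streamly} + 2p_{Vidio}).
∂π/∂p_{Streamly} = 264 − 6p_{Streamly} + 2p_{Vidio} = 0 ⇒ p_{Streamly} = 44 + (1/3)p_{Vidio}.
The game is symmetric, so in equilibrium p_{Vidio} = p_{Streamly}: the reaction function gives (2/3)p_{Streamly} = 44, hence p_{Streamly} = 66.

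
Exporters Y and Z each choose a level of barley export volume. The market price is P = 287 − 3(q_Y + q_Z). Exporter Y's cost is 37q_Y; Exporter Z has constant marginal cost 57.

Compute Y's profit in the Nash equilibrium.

2700

Exporter Y's profit: π = q_Y(287 − 3(q_Y + q_Z)) − 37q_Y.
∂π/∂q_Y = 250 − 6q_Y − 3q_Z = 0, so q_Y = 125/3 − 0.5q_Z.
By the same steps for Z: q_Z = 115/3 − 0.5q_Y.
Solving the two reaction functions simultaneously: (1 − (−0.5)(−0.5))q_Y = 125/3 − 0.5·(115/3), so 0.75q_Y = 22.5 and q_Y = 30.
Then q_Z = 115/3 − 0.5·30 = 70/3.
Price P = 287 − 3·(160/3) = 127.
Y's profit: (127 − 37)·30 = 2700.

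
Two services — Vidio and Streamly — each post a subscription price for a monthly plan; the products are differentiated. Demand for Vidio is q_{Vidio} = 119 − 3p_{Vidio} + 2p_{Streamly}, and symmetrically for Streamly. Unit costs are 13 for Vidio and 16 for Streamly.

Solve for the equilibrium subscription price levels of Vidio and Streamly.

Vidio's profit: π = (p_{Vidio} − 13)(119 − 3p_{Vidio} + 2p_{Streamly}).
∂π/∂p_{Vidio} = 158 − 6p_{Vidio} + 2p_{Streamly} = 0 ⇒ p_{Vidio} = 79/3 + (1/3)p_{Streamly}.
Similarly p_{Streamly} = 167/6 + (1/3)p_{Vidio}.
Solving the two reaction functions simultaneously: (1 − (1/3)(1/3))p_{Vidio} = 79/3 + (1/3)·(167/6), so (8/9)p_{Vidio} = 641/18 and p_{Vidio} = 40.0625.
Then p_{Streamly} = 167/6 + (1/3)·40.0625 = 41.1875.

40.0625, 41.1875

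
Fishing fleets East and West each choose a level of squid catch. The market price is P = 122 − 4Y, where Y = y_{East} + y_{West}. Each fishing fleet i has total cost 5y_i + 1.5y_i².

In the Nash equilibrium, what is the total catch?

15.6

Fishing fleet East's profit: π = y_{East}(122 − 4(y_{East} + y_{West})) − 5y_{East} − 1.5y_{East}².
∂π/∂y_{East} = 117 − 11y_{East} − 4y_{West} = 0, so y_{East} = 117/11 − (4/11)y_{West}.
Setting y_{East} = y_{West} in the reaction function: y_{East} = 117/11 − (4/11)y_{East}, so y_{East} = (117/11) / (15/11) = 7.8.
Total catch: 7.8 + 7.8 = 15.6.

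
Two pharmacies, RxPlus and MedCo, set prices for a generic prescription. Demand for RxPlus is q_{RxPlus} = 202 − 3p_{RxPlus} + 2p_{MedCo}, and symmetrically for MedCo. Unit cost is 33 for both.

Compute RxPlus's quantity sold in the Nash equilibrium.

RxPlus's profit: π = (p_{RxPlus} − 33)(202 − 3p_{RxPlus} + 2p_{MedCo}).
∂π/∂p_{RxPlus} = 301 − 6p_{RxPlus} + 2p_{MedCo} = 0 ⇒ p_{RxPlus} = 301/6 + (1/3)p_{MedCo}.
Setting p_{RxPlus} = p_{MedCo} in the reaction function: p_{RxPlus} = 301/6 + (1/3)p_{RxPlus}, so p_{RxPlus} = (301/6) / (2/3) = 75.25.
q_{RxPlus} = 202 − 3·75.25 + 2·75.25 = 126.75.

126.75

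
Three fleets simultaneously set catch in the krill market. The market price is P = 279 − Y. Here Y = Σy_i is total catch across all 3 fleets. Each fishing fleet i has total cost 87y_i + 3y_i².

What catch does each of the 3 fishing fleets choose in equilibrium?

19.2

A representative fishing fleet's profit is π_i = y_i(279 − Y) − 87y_i − 3y_i², with Y = y_i + Σ_{j≠i} y_j.
First-order condition: 192 − 8y_i − Σ_{j≠i} y_j = 0.
With identical fishing fleets, set every y_j = y: then 192 − 8y − 2y = 0, i.e. y = 192/10 = 19.2.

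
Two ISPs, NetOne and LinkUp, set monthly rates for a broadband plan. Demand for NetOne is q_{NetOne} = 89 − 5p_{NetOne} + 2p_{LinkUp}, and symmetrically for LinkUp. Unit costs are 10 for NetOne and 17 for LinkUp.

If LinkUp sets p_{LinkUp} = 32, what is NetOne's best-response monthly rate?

20.3

NetOne's profit: π = (p_{NetOne} − 10)(89 − 5p_{NetOne} + 2p_{LinkUp}).
∂π/∂p_{NetOne} = 139 − 10p_{NetOne} + 2p_{LinkUp} = 0 ⇒ p_{NetOne} = 13.9 + 0.2p_{LinkUp}.
At p_{LinkUp} = 32: p_{NetOne} = 13.9 + 0.2·32 = 20.3.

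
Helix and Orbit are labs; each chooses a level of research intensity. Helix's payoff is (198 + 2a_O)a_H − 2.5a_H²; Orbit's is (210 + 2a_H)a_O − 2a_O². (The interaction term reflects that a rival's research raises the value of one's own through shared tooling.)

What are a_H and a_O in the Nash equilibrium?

75.75, 90.375

Expanding Helix's payoff: 198a_H + 2a_Oa_H − 2.5a_H².
∂π/∂a_H = 198 + 2a_O − 5a_H = 0, so a_H = 39.6 + 0.4a_O.
Likewise for Orbit: a_O = 52.5 + 0.5a_H.
Plugging a_O into Helix's best response: a_H = 39.6 + 0.4(52.5 + 0.5a_H) ⇒ 0.8a_H = 60.6, so a_H = 75.75.
Then a_O = 52.5 + 0.5·75.75 = 90.375.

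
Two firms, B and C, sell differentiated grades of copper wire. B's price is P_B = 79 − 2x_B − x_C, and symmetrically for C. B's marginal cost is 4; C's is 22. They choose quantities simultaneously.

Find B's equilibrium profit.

524.88

Firm B's profit: π = x_B(79 − 2x_B − x_C) − 4x_B.
∂π/∂x_B = 75 − 4x_B − x_C = 0 ⇒ x_B = 18.75 − 0.25x_C.
Similarly x_C = 14.25 − 0.25x_B.
Plugging x_C into B's best response: x_B = 18.75 − 0.25(14.25 − 0.25x_B) ⇒ 0.9375x_B = 15.1875, so x_B = 16.2.
Then x_C = 14.25 − 0.25·16.2 = 10.2.
P_B = 79 − 2·16.2 − 10.2 = 36.4.
Profit = (36.4 − 4)·16.2 = 524.88.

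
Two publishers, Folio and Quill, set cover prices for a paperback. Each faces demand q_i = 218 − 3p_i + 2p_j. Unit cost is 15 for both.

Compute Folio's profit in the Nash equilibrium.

Folio's profit: π = (p_{Folio} − 15)(218 − 3p_{Folio} + 2p_{Quill}).
∂π/∂p_{Folio} = 263 − 6p_{Folio} + 2p_{Quill} = 0 ⇒ p_{Folio} = 263/6 + (1/3)p_{Quill}.
The game is symmetric, so in equilibrium p_{Quill} = p_{Folio}: the reaction function gives (2/3)p_{Folio} = 263/6, hence p_{Folio} = 65.75.
q_{Folio} = 218 − 3·65.75 + 2·65.75 = 152.25.
Profit = (65.75 − 15)·152.25 = 7726.6875.

7726.6875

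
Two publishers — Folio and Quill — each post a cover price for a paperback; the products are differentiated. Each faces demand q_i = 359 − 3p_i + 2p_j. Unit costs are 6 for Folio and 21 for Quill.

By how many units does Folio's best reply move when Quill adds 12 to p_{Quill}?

4

Folio's profit: π = (p_{Folio} − 6)(359 − 3p_{Folio} + 2p_{Quill}).
∂π/∂p_{Folio} = 377 − 6p_{Folio} + 2p_{Quill} = 0 ⇒ p_{Folio} = 377/6 + (1/3)p_{Quill}.
The reaction-function slope is 1/3, so a 12-unit rise in p_{Quill} moves p_{Folio} by 1/3 × 12 = 4. Folio's best response rises — the actions are strategic complements.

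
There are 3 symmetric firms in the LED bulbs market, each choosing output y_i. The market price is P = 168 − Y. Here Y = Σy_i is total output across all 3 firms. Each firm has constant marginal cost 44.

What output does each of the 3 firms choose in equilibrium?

31

A representative firm's profit is π_i = y_i(168 − Y) − 44y_i, with Y = y_i + Σ_{j≠i} y_j.
First-order condition: 124 − 2y_i − Σ_{j≠i} y_j = 0.
In a symmetric equilibrium every firm chooses the same y, so Σ_{j≠i} y_j = 2y. The condition becomes 124 − 4y = 0, giving y = 124/4 = 31.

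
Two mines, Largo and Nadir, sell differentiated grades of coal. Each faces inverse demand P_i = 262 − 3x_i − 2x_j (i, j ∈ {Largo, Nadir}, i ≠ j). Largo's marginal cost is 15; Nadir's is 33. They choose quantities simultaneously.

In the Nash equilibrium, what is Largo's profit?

Mine Largo's profit: π = x_{Largo}(262 − 3x_{Largo} − 2x_{Nadir}) − 15x_{Largo}.
∂π/∂x_{Largo} = 247 − 6x_{Largo} − 2x_{Nadir} = 0 ⇒ x_{Largo} = 247/6 − (1/3)x_{Nadir}.
Similarly x_{Nadir} = 229/6 − (1/3)x_{Largo}.
Solving the two reaction functions simultaneously: (1 − (−1/3)(−1/3))x_{Largo} = 247/6 − (1/3)·(229/6), so (8/9)x_{Largo} = 256/9 and x_{Largo} = 32.
Then x_{Nadir} = 229/6 − (1/3)·32 = 27.5.
P_{Largo} = 262 − 3·32 − 2·27.5 = 111.
Profit = (111 − 15)·32 = 3072.

3072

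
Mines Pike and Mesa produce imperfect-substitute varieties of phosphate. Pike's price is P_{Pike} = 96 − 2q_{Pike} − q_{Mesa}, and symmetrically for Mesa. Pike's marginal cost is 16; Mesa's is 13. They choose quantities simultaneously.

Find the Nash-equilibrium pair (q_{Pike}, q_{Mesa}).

Mine Pike's profit: π = q_{Pike}(96 − 2q_{Pike} − q_{Mesa}) − 16q_{Pike}.
∂π/∂q_{Pike} = 80 − 4q_{Pike} − q_{Mesa} = 0 ⇒ q_{Pike} = 20 − 0.25q_{Mesa}.
Similarly q_{Mesa} = 20.75 − 0.25q_{Pike}.
Plugging q_{Mesa} into Pike's best response: q_{Pike} = 20 − 0.25(20.75 − 0.25q_{Pike}) ⇒ 0.9375q_{Pike} = 14.8125, so q_{Pike} = 15.8.
Then q_{Mesa} = 20.75 − 0.25·15.8 = 16.8.

15.8, 16.8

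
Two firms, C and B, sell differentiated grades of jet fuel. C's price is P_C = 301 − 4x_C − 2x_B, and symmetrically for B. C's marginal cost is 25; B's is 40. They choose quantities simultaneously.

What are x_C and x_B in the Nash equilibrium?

Firm C's profit: π = x_C(301 − 4x_C − 2x_B) − 25x_C.
∂π/∂x_C = 276 − 8x_C − 2x_B = 0 ⇒ x_C = 34.5 − 0.25x_B.
Similarly x_B = 32.625 − 0.25x_C.
Solving the two reaction functions simultaneously: (1 − (−0.25)(−0.25))x_C = 34.5 − 0.25·32.625, so 0.9375x_C = 843/32 and x_C = 28.1.
Then x_B = 32.625 − 0.25·28.1 = 25.6.

28.1, 25.6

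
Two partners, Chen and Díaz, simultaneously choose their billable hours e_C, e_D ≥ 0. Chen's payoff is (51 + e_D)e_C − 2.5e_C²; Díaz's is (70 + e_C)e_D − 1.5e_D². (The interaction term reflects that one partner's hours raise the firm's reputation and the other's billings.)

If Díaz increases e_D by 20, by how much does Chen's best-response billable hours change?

4

Expanding Chen's payoff: 51e_C + e_De_C − 2.5e_C².
∂π/∂e_C = 51 + e_D − 5e_C = 0, so e_C = 10.2 + 0.2e_D.
The reaction-function slope is 0.2, so a 20-unit rise in e_D moves e_C by 0.2 × 20 = 4. Chen's best response rises — the actions are strategic complements.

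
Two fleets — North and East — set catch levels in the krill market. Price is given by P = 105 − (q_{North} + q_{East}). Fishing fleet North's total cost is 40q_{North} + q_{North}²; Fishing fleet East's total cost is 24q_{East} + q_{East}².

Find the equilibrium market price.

Fishing fleet North's profit: π = q_{North}(105 − (q_{North} + q_{East})) − 40q_{North} − q_{North}².
∂π/∂q_{North} = 65 − 4q_{North} − q_{East} = 0, so q_{North} = 16.25 − 0.25q_{East}.
By the same steps for East: q_{East} = 20.25 − 0.25q_{North}.
Solving the two reaction functions simultaneously: (1 − (−0.25)(−0.25))q_{North} = 16.25 − 0.25·20.25, so 0.9375q_{North} = 11.1875 and q_{North} = 179/15.
Then q_{East} = 20.25 − 0.25·(179/15) = 259/15.
Equilibrium price: P = 105 − 29.2 = 75.8.

75.8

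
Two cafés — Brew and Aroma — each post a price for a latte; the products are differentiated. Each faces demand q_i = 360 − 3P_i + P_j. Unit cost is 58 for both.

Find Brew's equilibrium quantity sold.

Brew's profit: π = (P_{Brew} − 58)(360 − 3P_{Brew} + P_{Aroma}).
∂π/∂P_{Brew} = 534 − 6P_{Brew} + P_{Aroma} = 0 ⇒ P_{Brew} = 89 + (1/6)P_{Aroma}.
The game is symmetric, so in equilibrium P_{Aroma} = P_{Brew}: the reaction function gives (5/6)P_{Brew} = 89, hence P_{Brew} = 106.8.
q_{Brew} = 360 − 3·106.8 + 106.8 = 146.4.

146.4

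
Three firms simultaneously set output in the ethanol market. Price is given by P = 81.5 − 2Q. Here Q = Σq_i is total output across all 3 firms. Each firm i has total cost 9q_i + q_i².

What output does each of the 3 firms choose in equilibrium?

A representative firm's profit is π_i = q_i(81.5 − 2Q) − 9q_i − q_i², with Q = q_i + Σ_{j≠i} q_j.
First-order condition: 72.5 − 6q_i − 2Σ_{j≠i} q_j = 0.
In a symmetric equilibrium every firm chooses the same q, so Σ_{j≠i} q_j = 2q. The condition becomes 72.5 − 10q = 0, giving q = 72.5/10 = 7.25.

7.25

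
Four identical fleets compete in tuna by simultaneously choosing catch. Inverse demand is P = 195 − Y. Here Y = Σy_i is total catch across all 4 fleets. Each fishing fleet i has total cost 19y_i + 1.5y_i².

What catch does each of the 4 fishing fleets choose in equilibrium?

22

A representative fishing fleet's profit is π_i = y_i(195 − Y) − 19y_i − 1.5y_i², with Y = y_i + Σ_{j≠i} y_j.
First-order condition: 176 − 5y_i − Σ_{j≠i} y_j = 0.
With identical fishing fleets, set every y_j = y: then 176 − 5y − 3y = 0, i.e. y = 176/8 = 22.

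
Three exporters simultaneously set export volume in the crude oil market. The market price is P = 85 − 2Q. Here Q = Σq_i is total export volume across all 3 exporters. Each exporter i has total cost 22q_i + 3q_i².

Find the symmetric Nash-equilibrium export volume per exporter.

4.5

A representative exporter's profit is π_i = q_i(85 − 2Q) − 22q_i − 3q_i², with Q = q_i + Σ_{j≠i} q_j.
First-order condition: 63 − 10q_i − 2Σ_{j≠i} q_j = 0.
Imposing symmetry (q_j = q for all j) turns Σ_{j≠i} q_j into 2q, so 63 = 14q and q = 4.5.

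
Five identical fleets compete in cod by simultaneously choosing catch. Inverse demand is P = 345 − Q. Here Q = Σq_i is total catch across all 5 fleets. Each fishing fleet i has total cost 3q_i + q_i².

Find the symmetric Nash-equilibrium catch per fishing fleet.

42.75

A representative fishing fleet's profit is π_i = q_i(345 − Q) − 3q_i − q_i², with Q = q_i + Σ_{j≠i} q_j.
First-order condition: 342 − 4q_i − Σ_{j≠i} q_j = 0.
In a symmetric equilibrium every fishing fleet chooses the same q, so Σ_{j≠i} q_j = 4q. The condition becomes 342 − 8q = 0, giving q = 342/8 = 42.75.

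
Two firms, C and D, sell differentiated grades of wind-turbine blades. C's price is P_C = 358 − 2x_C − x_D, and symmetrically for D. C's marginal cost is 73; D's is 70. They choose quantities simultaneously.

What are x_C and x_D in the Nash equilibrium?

Firm C's profit: π = x_C(358 − 2x_C − x_D) − 73x_C.
∂π/∂x_C = 285 − 4x_C − x_D = 0 ⇒ x_C = 71.25 − 0.25x_D.
Similarly x_D = 72 − 0.25x_C.
Substituting the second reaction function into the first: x_C = 71.25 − 0.25(72 − 0.25x_C), which gives 0.9375x_C = 53.25 ⇒ x_C = 56.8.
Then x_D = 72 − 0.25·56.8 = 57.8.

56.8, 57.8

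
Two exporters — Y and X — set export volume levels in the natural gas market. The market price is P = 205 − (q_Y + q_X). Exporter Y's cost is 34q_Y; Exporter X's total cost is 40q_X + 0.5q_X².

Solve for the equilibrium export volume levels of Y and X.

69.6, 31.8

Exporter Y's profit: π = q_Y(205 − (q_Y + q_X)) − 34q_Y.
∂π/∂q_Y = 171 − 2q_Y − q_X = 0, so q_Y = 85.5 − 0.5q_X.
For X: ∂π/∂q_X = 165 − 3q_X − q_Y = 0 ⇒ q_X = 55 − (1/3)q_Y.
Substituting the second reaction function into the first: q_Y = 85.5 − 0.5(55 − (1/3)q_Y), which gives (5/6)q_Y = 58 ⇒ q_Y = 69.6.
Then q_X = 55 − (1/3)·69.6 = 31.8.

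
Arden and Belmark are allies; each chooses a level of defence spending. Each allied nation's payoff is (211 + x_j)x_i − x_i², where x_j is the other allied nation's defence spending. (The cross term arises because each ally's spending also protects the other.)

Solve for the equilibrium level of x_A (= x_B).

211

Arden's payoff is (211 + x_B)x_A − x_A².
∂π/∂x_A = 211 + x_B − 2x_A = 0, so x_A = 105.5 + 0.5x_B.
By symmetry x_B = x_A; substituting into the reaction function, 0.5x_A = 105.5 and x_A = 211.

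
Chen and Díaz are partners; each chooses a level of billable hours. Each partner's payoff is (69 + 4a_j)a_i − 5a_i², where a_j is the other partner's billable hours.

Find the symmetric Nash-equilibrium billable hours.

11.5

Chen's payoff is (69 + 4a_D)a_C − 5a_C².
∂π/∂a_C = 69 + 4a_D − 10a_C = 0, so a_C = 6.9 + 0.4a_D.
By symmetry a_D = a_C; substituting into the reaction function, 0.6a_C = 6.9 and a_C = 11.5.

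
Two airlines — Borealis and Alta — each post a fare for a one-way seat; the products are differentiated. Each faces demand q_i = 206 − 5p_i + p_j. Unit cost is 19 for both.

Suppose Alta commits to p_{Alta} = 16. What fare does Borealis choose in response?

Borealis's profit: π = (p_{Borealis} − 19)(206 − 5p_{Borealis} + p_{Alta}).
∂π/∂p_{Borealis} = 301 − 10p_{Borealis} + p_{Alta} = 0 ⇒ p_{Borealis} = 30.1 + 0.1p_{Alta}.
At p_{Alta} = 16: p_{Borealis} = 30.1 + 0.1·16 = 31.7.

31.7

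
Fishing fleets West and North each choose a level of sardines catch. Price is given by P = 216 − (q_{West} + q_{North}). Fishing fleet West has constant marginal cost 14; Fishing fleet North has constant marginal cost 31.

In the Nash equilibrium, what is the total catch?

Fishing fleet West's profit: π = q_{West}(216 − (q_{West} + q_{North})) − 14q_{West}.
∂π/∂q_{West} = 202 − 2q_{West} − q_{North} = 0, so q_{West} = 101 − 0.5q_{North}.
By the same steps for North: q_{North} = 92.5 − 0.5q_{West}.
Plugging q_{North} into West's best response: q_{West} = 101 − 0.5(92.5 − 0.5q_{West}) ⇒ 0.75q_{West} = 54.75, so q_{West} = 73.
Then q_{North} = 92.5 − 0.5·73 = 56.
Total catch: 73 + 56 = 129.

129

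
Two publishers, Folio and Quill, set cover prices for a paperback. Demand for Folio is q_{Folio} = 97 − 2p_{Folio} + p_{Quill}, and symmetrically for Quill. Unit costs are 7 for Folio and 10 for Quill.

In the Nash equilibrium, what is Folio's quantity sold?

60.8

Folio's profit: π = (p_{Folio} − 7)(97 − 2p_{Folio} + p_{Quill}).
∂π/∂p_{Folio} = 111 − 4p_{Folio} + p_{Quill} = 0 ⇒ p_{Folio} = 27.75 + 0.25p_{Quill}.
Similarly p_{Quill} = 29.25 + 0.25p_{Folio}.
Solving the two reaction functions simultaneously: (1 − (0.25)(0.25))p_{Folio} = 27.75 + 0.25·29.25, so 0.9375p_{Folio} = 35.0625 and p_{Folio} = 37.4.
Then p_{Quill} = 29.25 + 0.25·37.4 = 38.6.
q_{Folio} = 97 − 2·37.4 + 38.6 = 60.8.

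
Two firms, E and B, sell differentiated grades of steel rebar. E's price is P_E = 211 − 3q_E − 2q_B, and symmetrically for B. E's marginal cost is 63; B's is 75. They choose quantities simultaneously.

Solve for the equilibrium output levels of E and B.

Firm E's profit: π = q_E(211 − 3q_E − 2q_B) − 63q_E.
∂π/∂q_E = 148 − 6q_E − 2q_B = 0 ⇒ q_E = 74/3 − (1/3)q_B.
Similarly q_B = 68/3 − (1/3)q_E.
Solving the two reaction functions simultaneously: (1 − (−1/3)(−1/3))q_E = 74/3 − (1/3)·(68/3), so (8/9)q_E = 154/9 and q_E = 19.25.
Then q_B = 68/3 − (1/3)·19.25 = 16.25.

19.25, 16.25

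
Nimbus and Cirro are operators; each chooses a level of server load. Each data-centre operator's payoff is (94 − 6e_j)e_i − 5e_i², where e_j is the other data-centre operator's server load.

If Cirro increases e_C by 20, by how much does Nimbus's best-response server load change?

-12

Nimbus's payoff is (94 − 6e_C)e_N − 5e_N².
∂π/∂e_N = 94 − 6e_C − 10e_N = 0, so e_N = 9.4 − 0.6e_C.
The reaction-function slope is −0.6, so a 20-unit rise in e_C moves e_N by −0.6 × 20 = −12. Nimbus's best response falls — the actions are strategic substitutes.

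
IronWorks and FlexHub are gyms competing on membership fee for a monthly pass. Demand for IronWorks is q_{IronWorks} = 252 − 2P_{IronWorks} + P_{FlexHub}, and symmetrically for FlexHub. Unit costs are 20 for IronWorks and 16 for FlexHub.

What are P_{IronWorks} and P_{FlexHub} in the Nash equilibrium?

96.8, 95.2

IronWorks's profit: π = (P_{IronWorks} − 20)(252 − 2P_{IronWorks} + P_{FlexHub}).
∂π/∂P_{IronWorks} = 292 − 4P_{IronWorks} + P_{FlexHub} = 0 ⇒ P_{IronWorks} = 73 + 0.25P_{FlexHub}.
Similarly P_{FlexHub} = 71 + 0.25P_{IronWorks}.
Solving the two reaction functions simultaneously: (1 − (0.25)(0.25))P_{IronWorks} = 73 + 0.25·71, so 0.9375P_{IronWorks} = 90.75 and P_{IronWorks} = 96.8.
Then P_{FlexHub} = 71 + 0.25·96.8 = 95.2.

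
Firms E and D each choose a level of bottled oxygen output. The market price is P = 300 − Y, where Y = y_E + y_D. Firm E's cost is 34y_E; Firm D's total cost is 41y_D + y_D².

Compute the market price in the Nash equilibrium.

149

Firm E's profit: π = y_E(300 − (y_E + y_D)) − 34y_E.
∂π/∂y_E = 266 − 2y_E − y_D = 0, so y_E = 133 − 0.5y_D.
For D: ∂π/∂y_D = 259 − 4y_D − y_E = 0 ⇒ y_D = 64.75 − 0.25y_E.
Plugging y_D into E's best response: y_E = 133 − 0.5(64.75 − 0.25y_E) ⇒ 0.875y_E = 100.625, so y_E = 115.
Then y_D = 64.75 − 0.25·115 = 36.
Equilibrium price: P = 300 − 151 = 149.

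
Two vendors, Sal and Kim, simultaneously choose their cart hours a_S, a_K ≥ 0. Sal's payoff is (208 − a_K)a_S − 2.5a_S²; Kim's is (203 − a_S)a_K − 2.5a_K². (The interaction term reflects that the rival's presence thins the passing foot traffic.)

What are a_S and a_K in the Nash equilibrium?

34.875, 33.625

Expanding Sal's payoff: 208a_S − a_Ka_S − 2.5a_S².
∂π/∂a_S = 208 − a_K − 5a_S = 0, so a_S = 41.6 − 0.2a_K.
Likewise for Kim: a_K = 40.6 − 0.2a_S.
Solving the two reaction functions simultaneously: (1 − (−0.2)(−0.2))a_S = 41.6 − 0.2·40.6, so 0.96a_S = 33.48 and a_S = 34.875.
Then a_K = 40.6 − 0.2·34.875 = 33.625.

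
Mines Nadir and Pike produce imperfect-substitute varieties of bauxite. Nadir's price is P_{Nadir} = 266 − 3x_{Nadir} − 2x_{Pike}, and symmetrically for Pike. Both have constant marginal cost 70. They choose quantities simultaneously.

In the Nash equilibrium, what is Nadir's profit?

1800.75

Mine Nadir's profit: π = x_{Nadir}(266 − 3x_{Nadir} − 2x_{Pike}) − 70x_{Nadir}.
∂π/∂x_{Nadir} = 196 − 6x_{Nadir} − 2x_{Pike} = 0 ⇒ x_{Nadir} = 98/3 − (1/3)x_{Pike}.
The game is symmetric, so in equilibrium x_{Pike} = x_{Nadir}: the reaction function gives (4/3)x_{Nadir} = 98/3, hence x_{Nadir} = 24.5.
P_{Nadir} = 266 − 3·24.5 − 2·24.5 = 143.5.
Profit = (143.5 − 70)·24.5 = 1800.75.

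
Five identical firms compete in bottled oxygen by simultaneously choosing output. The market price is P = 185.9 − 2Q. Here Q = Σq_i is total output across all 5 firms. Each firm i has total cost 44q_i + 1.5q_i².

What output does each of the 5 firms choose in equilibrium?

A representative firm's profit is π_i = q_i(185.9 − 2Q) − 44q_i − 1.5q_i², with Q = q_i + Σ_{j≠i} q_j.
First-order condition: 141.9 − 7q_i − 2Σ_{j≠i} q_j = 0.
With identical firms, set every q_j = q: then 141.9 − 7q − 8q = 0, i.e. q = 141.9/15 = 9.46.

9.46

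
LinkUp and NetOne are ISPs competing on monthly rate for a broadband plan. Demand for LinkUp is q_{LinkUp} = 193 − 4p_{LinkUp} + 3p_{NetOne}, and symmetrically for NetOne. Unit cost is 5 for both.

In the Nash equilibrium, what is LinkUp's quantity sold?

150.4

LinkUp's profit: π = (p_{LinkUp} − 5)(193 − 4p_{LinkUp} + 3p_{NetOne}).
∂π/∂p_{LinkUp} = 213 − 8p_{LinkUp} + 3p_{NetOne} = 0 ⇒ p_{LinkUp} = 26.625 + 0.375p_{NetOne}.
By symmetry p_{NetOne} = p_{LinkUp}; substituting into the reaction function, 0.625p_{LinkUp} = 26.625 and p_{LinkUp} = 42.6.
q_{LinkUp} = 193 − 4·42.6 + 3·42.6 = 150.4.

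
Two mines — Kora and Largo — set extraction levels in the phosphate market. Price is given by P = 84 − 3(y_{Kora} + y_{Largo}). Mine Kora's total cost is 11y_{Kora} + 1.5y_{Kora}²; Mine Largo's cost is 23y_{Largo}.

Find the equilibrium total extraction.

13

Mine Kora's profit: π = y_{Kora}(84 − 3(y_{Kora} + y_{Largo})) − 11y_{Kora} − 1.5y_{Kora}².
∂π/∂y_{Kora} = 73 − 9y_{Kora} − 3y_{Largo} = 0, so y_{Kora} = 73/9 − (1/3)y_{Largo}.
For Largo: ∂π/∂y_{Largo} = 61 − 6y_{Largo} − 3y_{Kora} = 0 ⇒ y_{Largo} = 61/6 − 0.5y_{Kora}.
Plugging y_{Largo} into Kora's best response: y_{Kora} = 73/9 − (1/3)(61/6 − 0.5y_{Kora}) ⇒ (5/6)y_{Kora} = 85/18, so y_{Kora} = 17/3.
Then y_{Largo} = 61/6 − 0.5·(17/3) = 22/3.
Total extraction: 17/3 + 22/3 = 13.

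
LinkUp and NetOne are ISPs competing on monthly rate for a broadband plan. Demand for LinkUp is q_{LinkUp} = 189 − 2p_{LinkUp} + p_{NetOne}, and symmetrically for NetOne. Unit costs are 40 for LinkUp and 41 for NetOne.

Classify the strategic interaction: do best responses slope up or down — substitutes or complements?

LinkUp's profit: π = (p_{LinkUp} − 40)(189 − 2p_{LinkUp} + p_{NetOne}).
∂π/∂p_{LinkUp} = 269 − 4p_{LinkUp} + p_{NetOne} = 0 ⇒ p_{LinkUp} = 67.25 + 0.25p_{NetOne}.
The best-response slope dp_{LinkUp}/dp_{NetOne} = 0.25 > 0: the reaction function is upward-sloping, so the choices are strategic complements.

strategic complements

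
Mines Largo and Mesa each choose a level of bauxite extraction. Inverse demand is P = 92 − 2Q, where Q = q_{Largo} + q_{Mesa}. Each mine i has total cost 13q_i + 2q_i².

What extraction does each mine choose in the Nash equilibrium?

Mine Largo's profit: π = q_{Largo}(92 − 2(q_{Largo} + q_{Mesa})) − 13q_{Largo} − 2q_{Largo}².
∂π/∂q_{Largo} = 79 − 8q_{Largo} − 2q_{Mesa} = 0, so q_{Largo} = 9.875 − 0.25q_{Mesa}.
Setting q_{Largo} = q_{Mesa} in the reaction function: q_{Largo} = 9.875 − 0.25q_{Largo}, so q_{Largo} = 9.875 / 1.25 = 7.9.

7.9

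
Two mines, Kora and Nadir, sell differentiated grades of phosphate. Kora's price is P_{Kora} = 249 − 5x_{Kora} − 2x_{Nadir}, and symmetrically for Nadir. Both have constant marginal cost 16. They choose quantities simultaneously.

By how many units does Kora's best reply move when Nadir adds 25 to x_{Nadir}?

-5

Mine Kora's profit: π = x_{Kora}(249 − 5x_{Kora} − 2x_{Nadir}) − 16x_{Kora}.
∂π/∂x_{Kora} = 233 − 10x_{Kora} − 2x_{Nadir} = 0 ⇒ x_{Kora} = 23.3 − 0.2x_{Nadir}.
The reaction-function slope is −0.2, so a 25-unit rise in x_{Nadir} moves x_{Kora} by −0.2 × 25 = −5. Kora's best response falls — the actions are strategic substitutes.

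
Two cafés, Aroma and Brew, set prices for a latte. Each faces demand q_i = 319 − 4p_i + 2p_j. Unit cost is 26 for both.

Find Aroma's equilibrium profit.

Aroma's profit: π = (p_{Aroma} − 26)(319 − 4p_{Aroma} + 2p_{Brew}).
∂π/∂p_{Aroma} = 423 − 8p_{Aroma} + 2p_{Brew} = 0 ⇒ p_{Aroma} = 52.875 + 0.25p_{Brew}.
By symmetry p_{Brew} = p_{Aroma}; substituting into the reaction function, 0.75p_{Aroma} = 52.875 and p_{Aroma} = 70.5.
q_{Aroma} = 319 − 4·70.5 + 2·70.5 = 178.
Profit = (70.5 − 26)·178 = 7921.

7921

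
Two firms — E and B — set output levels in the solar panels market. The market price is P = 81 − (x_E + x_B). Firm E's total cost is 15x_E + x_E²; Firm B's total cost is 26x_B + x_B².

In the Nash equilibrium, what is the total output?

24.2

Firm E's profit: π = x_E(81 − (x_E + x_B)) − 15x_E − x_E².
∂π/∂x_E = 66 − 4x_E − x_B = 0, so x_E = 16.5 − 0.25x_B.
By the same steps for B: x_B = 13.75 − 0.25x_E.
Substituting the second reaction function into the first: x_E = 16.5 − 0.25(13.75 − 0.25x_E), which gives 0.9375x_E = 13.0625 ⇒ x_E = 209/15.
Then x_B = 13.75 − 0.25·(209/15) = 154/15.
Total output: 209/15 + 154/15 = 24.2.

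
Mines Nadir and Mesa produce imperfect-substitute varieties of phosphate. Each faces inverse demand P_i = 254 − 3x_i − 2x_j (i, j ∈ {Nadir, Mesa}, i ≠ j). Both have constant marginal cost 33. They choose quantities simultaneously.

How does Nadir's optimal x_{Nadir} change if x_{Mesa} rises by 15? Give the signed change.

Mine Nadir's profit: π = x_{Nadir}(254 − 3x_{Nadir} − 2x_{Mesa}) − 33x_{Nadir}.
∂π/∂x_{Nadir} = 221 − 6x_{Nadir} − 2x_{Mesa} = 0 ⇒ x_{Nadir} = 221/6 − (1/3)x_{Mesa}.
The reaction-function slope is −1/3, so a 15-unit rise in x_{Mesa} moves x_{Nadir} by −1/3 × 15 = −5. Nadir's best response falls — the actions are strategic substitutes.

-5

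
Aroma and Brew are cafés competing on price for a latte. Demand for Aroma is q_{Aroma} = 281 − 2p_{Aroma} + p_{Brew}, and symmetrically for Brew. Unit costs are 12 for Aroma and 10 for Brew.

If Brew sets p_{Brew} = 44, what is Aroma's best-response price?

Aroma's profit: π = (p_{Aroma} − 12)(281 − 2p_{Aroma} + p_{Brew}).
∂π/∂p_{Aroma} = 305 − 4p_{Aroma} + p_{Brew} = 0 ⇒ p_{Aroma} = 76.25 + 0.25p_{Brew}.
At p_{Brew} = 44: p_{Aroma} = 76.25 + 0.25·44 = 87.25.

87.25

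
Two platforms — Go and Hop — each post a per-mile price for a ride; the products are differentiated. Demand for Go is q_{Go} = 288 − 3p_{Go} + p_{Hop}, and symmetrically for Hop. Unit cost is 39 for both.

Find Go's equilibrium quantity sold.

Go's profit: π = (p_{Go} − 39)(288 − 3p_{Go} + p_{Hop}).
∂π/∂p_{Go} = 405 − 6p_{Go} + p_{Hop} = 0 ⇒ p_{Go} = 67.5 + (1/6)p_{Hop}.
The game is symmetric, so in equilibrium p_{Hop} = p_{Go}: the reaction function gives (5/6)p_{Go} = 67.5, hence p_{Go} = 81.
q_{Go} = 288 − 3·81 + 81 = 126.

126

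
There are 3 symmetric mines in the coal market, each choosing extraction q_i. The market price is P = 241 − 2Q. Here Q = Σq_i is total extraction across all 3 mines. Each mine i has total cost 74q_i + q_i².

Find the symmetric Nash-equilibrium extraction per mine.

A representative mine's profit is π_i = q_i(241 − 2Q) − 74q_i − q_i², with Q = q_i + Σ_{j≠i} q_j.
First-order condition: 167 − 6q_i − 2Σ_{j≠i} q_j = 0.
Imposing symmetry (q_j = q for all j) turns Σ_{j≠i} q_j into 2q, so 167 = 10q and q = 16.7.

16.7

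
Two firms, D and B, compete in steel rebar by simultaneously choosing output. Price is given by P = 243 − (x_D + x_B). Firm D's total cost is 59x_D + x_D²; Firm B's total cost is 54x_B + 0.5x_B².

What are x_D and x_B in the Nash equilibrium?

Firm D's profit: π = x_D(243 − (x_D + x_B)) − 59x_D − x_D².
∂π/∂x_D = 184 − 4x_D − x_B = 0, so x_D = 46 − 0.25x_B.
For B: ∂π/∂x_B = 189 − 3x_B − x_D = 0 ⇒ x_B = 63 − (1/3)x_D.
Plugging x_B into D's best response: x_D = 46 − 0.25(63 − (1/3)x_D) ⇒ (11/12)x_D = 30.25, so x_D = 33.
Then x_B = 63 − (1/3)·33 = 52.

33, 52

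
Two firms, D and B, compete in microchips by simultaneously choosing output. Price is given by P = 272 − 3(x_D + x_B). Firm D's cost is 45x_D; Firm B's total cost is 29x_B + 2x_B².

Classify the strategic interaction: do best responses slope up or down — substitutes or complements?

strategic substitutes

Firm D's profit: π = x_D(272 − 3(x_D + x_B)) − 45x_D.
∂π/∂x_D = 227 − 6x_D − 3x_B = 0, so x_D = 227/6 − 0.5x_B.
The best-response slope dx_D/dx_B = −0.5 < 0: the reaction function is downward-sloping, so the choices are strategic substitutes.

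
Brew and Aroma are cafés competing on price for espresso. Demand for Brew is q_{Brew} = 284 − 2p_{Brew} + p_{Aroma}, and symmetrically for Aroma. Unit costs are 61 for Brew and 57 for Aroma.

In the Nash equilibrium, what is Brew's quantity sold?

Brew's profit: π = (p_{Brew} − 61)(284 − 2p_{Brew} + p_{Aroma}).
∂π/∂p_{Brew} = 406 − 4p_{Brew} + p_{Aroma} = 0 ⇒ p_{Brew} = 101.5 + 0.25p_{Aroma}.
Similarly p_{Aroma} = 99.5 + 0.25p_{Brew}.
Substituting the second reaction function into the first: p_{Brew} = 101.5 + 0.25(99.5 + 0.25p_{Brew}), which gives 0.9375p_{Brew} = 126.375 ⇒ p_{Brew} = 134.8.
Then p_{Aroma} = 99.5 + 0.25·134.8 = 133.2.
q_{Brew} = 284 − 2·134.8 + 133.2 = 147.6.

147.6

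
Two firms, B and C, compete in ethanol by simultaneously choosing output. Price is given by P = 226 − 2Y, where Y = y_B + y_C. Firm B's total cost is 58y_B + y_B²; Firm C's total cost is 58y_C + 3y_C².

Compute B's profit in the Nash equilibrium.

1728

Firm B's profit: π = y_B(226 − 2(y_B + y_C)) − 58y_B − y_B².
∂π/∂y_B = 168 − 6y_B − 2y_C = 0, so y_B = 28 − (1/3)y_C.
For C: ∂π/∂y_C = 168 − 10y_C − 2y_B = 0 ⇒ y_C = 16.8 − 0.2y_B.
Substituting the second reaction function into the first: y_B = 28 − (1/3)(16.8 − 0.2y_B), which gives (14/15)y_B = 22.4 ⇒ y_B = 24.
Then y_C = 16.8 − 0.2·24 = 12.
Price P = 226 − 2·36 = 154.
B's profit: (154 − 58)·24 − (24)² = 1728.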